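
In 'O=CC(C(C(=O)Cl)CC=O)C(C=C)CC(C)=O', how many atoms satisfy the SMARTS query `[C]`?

The query [C] means: uppercase C matches aliphatic (non-aromatic) carbon only.
Check the 17 heavy atoms by environment: 12× C → match; 4× O → no; 1× Cl → no.
That gives 12 matching atoms.

12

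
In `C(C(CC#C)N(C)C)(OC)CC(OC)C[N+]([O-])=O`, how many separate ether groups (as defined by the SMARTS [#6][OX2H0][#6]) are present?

2

[#6][OX2H0][#6] is the SMARTS for an ether: an aliphatic oxygen bridging two carbons with no H on the oxygen.
The molecule carries 2 separate instances of a methoxy ether (-OCH3) meeting every constraint; each maps to a distinct set of atoms, giving 2 matches.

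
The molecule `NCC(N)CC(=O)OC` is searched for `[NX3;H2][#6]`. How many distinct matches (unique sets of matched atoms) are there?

2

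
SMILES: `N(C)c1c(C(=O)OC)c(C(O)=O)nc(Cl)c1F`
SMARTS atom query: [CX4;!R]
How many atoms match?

2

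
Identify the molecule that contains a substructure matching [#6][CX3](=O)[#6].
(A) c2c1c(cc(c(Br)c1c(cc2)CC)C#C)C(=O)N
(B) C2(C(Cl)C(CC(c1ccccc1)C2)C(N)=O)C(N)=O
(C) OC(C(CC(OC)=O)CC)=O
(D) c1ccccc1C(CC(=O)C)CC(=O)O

D

[#6][CX3](=O)[#6] describes a carbonyl carbon (no H) flanked by two carbons (a ketone).
(A) has a primary amide (-C(=O)NH2) but one neighbour of the carbonyl carbon is N, not C.
(B) has a primary amide (-C(=O)NH2) but one neighbour of the carbonyl carbon is N, not C.
(C) has a carboxylic acid group (-C(=O)OH) but one neighbour of the carbonyl carbon is O, not C.
(D) contains an acetyl/ketone group (-C(=O)CH3), which satisfies every atom and bond constraint.
So the answer is (D).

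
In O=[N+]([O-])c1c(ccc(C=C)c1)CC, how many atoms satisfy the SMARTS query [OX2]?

The query [OX2] means: aliphatic oxygen with two total connections — ether, hydroxyl, or ester single-bond O.
Check the 13 heavy atoms by environment: 6× c (aromatic, X3) → no; 1× N (charge +1, X3) → no; 1× O (charge -1, X1) → no; 1× O (X1) → no; 2× C (X3) → no; 2× C (X4) → no.
No environment satisfies the query, so 0 matching atoms.

0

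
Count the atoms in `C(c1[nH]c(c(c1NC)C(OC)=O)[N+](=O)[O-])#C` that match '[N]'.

2

The query [N] means: uppercase N matches aliphatic (non-aromatic) nitrogen only.
Check the 16 heavy atoms by environment: 1× n (aromatic) → no; 4× c (aromatic) → no; 5× C → no; 3× O → no; 1× N → match; 1× N (charge +1) → match; 1× O (charge -1) → no.
Summing the matching environments: 1 + 1 = 2 matching atoms.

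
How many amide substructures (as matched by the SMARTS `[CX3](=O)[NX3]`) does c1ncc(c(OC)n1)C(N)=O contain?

1

[CX3](=O)[NX3] is the SMARTS for an amide: a carbonyl carbon bonded to a trivalent nitrogen.
Exactly one fragment in the molecule meets all constraints, giving 1 match.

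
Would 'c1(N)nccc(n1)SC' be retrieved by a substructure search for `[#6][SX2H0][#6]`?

The pattern [#6][SX2H0][#6] describes an aliphatic sulfur bridging two carbons with no H on the sulfur — a thioether.
The molecule carries a methylthio ether (-SCH3), whose atoms satisfy every constraint of the query, so the pattern matches.

Yes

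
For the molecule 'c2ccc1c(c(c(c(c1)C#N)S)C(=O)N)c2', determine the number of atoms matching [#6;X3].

11

Check the 16 heavy atoms by environment: 10× c (aromatic, X3) → match; 1× C (X3) → match; 1× O (X1) → no; 1× N (X3) → no; 1× C (X2) → no; 1× N (X1) → no; 1× S (X2) → no.
Summing the matching environments: 10 + 1 = 11 matching atoms.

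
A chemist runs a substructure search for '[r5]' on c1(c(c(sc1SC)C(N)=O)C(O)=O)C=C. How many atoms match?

The query [r5] means: r5 matches atoms in a five-membered ring.
Check the 15 heavy atoms by environment: 1× s (aromatic, in 5-ring) → match; 4× c (aromatic, in 5-ring) → match; 5× C (acyclic) → no; 3× O (acyclic) → no; 1× N (acyclic) → no; 1× S (acyclic) → no.
Summing the matching environments: 1 + 4 = 5 matching atoms.

5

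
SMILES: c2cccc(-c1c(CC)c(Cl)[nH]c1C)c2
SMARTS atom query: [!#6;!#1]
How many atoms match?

The query [!#6;!#1] means: not carbon and not hydrogen — any heteroatom.
Check the 15 heavy atoms by environment: 1× n (aromatic) → match; 10× c (aromatic) → no; 3× C → no; 1× Cl → match.
Summing the matching environments: 1 + 1 = 2 matching atoms.

2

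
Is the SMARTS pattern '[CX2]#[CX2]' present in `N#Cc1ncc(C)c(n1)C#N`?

No

The pattern [CX2]#[CX2] describes a carbon-carbon triple bond — an alkyne.
The closest candidate here is a nitrile (-C#N), but the triple bond is C#N, not C#C. No other fragment satisfies the full query, so there is no match.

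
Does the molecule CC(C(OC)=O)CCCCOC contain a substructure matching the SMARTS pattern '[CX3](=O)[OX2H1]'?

No

The pattern [CX3](=O)[OX2H1] describes an sp2 carbon double-bonded to O and single-bonded to an -OH oxygen — a carboxylic acid.
The closest candidate here is a methyl-ester group (-C(=O)OCH3), but the singly-bonded O has no H (OX2H0, not OX2H1). No other fragment satisfies the full query, so there is no match.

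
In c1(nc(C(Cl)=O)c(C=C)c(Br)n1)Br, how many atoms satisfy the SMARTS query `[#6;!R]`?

3

The query [#6;!R] means: carbon not in any ring.
Check the 13 heavy atoms by environment: 2× n (aromatic, in 6-ring) → no; 4× c (aromatic, in 6-ring) → no; 3× C (acyclic) → match; 2× Br (acyclic) → no; 1× O (acyclic) → no; 1× Cl (acyclic) → no.
That gives 3 matching atoms.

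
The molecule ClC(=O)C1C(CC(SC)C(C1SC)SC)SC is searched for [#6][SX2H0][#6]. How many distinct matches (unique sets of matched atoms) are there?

4

[#6][SX2H0][#6] is the SMARTS for a thioether: an aliphatic sulfur bridging two carbons with no H on the sulfur.
The molecule carries 4 separate instances of a methylthio ether (-SCH3) meeting every constraint; each maps to a distinct set of atoms, giving 4 matches.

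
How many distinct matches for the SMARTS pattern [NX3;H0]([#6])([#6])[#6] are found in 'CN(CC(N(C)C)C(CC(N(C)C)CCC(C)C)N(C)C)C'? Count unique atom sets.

[NX3;H0]([#6])([#6])[#6] is the SMARTS for a tertiary amine: a trivalent nitrogen with no H, bonded to three carbons.
The molecule carries 4 separate instances of a dimethylamino group (-N(CH3)2) meeting every constraint; each maps to a distinct set of atoms, giving 4 matches.

4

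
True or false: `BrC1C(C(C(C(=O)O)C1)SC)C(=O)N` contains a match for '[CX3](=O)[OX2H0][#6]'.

False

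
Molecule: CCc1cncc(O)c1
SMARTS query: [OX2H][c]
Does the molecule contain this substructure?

Yes

The pattern [OX2H][c] describes a hydroxyl oxygen attached to an aromatic carbon — a phenol.
The molecule carries a hydroxyl group (-OH), whose atoms satisfy every constraint of the query, so the pattern matches.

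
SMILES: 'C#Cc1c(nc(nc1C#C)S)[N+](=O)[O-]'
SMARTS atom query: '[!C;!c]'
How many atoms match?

The query [!C;!c] means: neither aliphatic nor aromatic carbon — same as [!#6].
Check the 14 heavy atoms by environment: 2× n (aromatic) → match; 4× c (aromatic) → no; 4× C → no; 1× N (charge +1) → match; 1× O (charge -1) → match; 1× O → match; 1× S → match.
Summing the matching environments: 2 + 1 + 1 + 1 + 1 = 6 matching atoms.

6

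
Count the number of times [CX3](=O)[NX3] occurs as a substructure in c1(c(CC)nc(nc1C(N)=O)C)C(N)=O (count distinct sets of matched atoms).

[CX3](=O)[NX3] is the SMARTS for an amide: a carbonyl carbon bonded to a trivalent nitrogen.
The molecule carries 2 separate instances of a primary amide (-C(=O)NH2) meeting every constraint; each maps to a distinct set of atoms, giving 2 matches.

2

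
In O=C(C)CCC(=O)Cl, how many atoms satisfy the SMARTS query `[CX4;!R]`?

3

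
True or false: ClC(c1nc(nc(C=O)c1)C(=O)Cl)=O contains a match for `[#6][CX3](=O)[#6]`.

The pattern [#6][CX3](=O)[#6] describes a carbonyl carbon (no H) flanked by two carbons — a ketone.
The closest candidate here is an aldehyde (-CHO), but the carbonyl carbon has H1, so it is not flanked by two carbons. No other fragment satisfies the full query, so there is no match.

False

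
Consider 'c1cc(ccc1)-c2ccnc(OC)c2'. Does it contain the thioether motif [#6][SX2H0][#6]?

No

The pattern [#6][SX2H0][#6] describes an aliphatic sulfur bridging two carbons with no H on the sulfur — a thioether.
The closest candidate here is a methoxy ether (-OCH3), but the bridging atom is O, not S. No other fragment satisfies the full query, so there is no match.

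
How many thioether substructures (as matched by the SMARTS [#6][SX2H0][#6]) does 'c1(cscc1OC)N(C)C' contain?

0

[#6][SX2H0][#6] is the SMARTS for a thioether: an aliphatic sulfur bridging two carbons with no H on the sulfur.
The molecule has a methoxy ether (-OCH3), but the bridging atom is O, not S; nothing else fits, so there are 0 matches.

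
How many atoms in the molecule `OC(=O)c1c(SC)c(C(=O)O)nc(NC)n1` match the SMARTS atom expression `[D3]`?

6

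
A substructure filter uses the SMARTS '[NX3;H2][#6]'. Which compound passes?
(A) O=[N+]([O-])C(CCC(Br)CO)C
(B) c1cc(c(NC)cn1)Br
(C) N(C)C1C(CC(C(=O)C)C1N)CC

C

[NX3;H2][#6] describes a trivalent nitrogen with two H attached to carbon (a primary amine).
(A) has a nitro group (-[N+](=O)[O-]) but the nitrogen is [N+] with no H, not NX3H2.
(B) has an N-methylamino group (-NHCH3) but the nitrogen bears two carbons and only one H (H1), not H2.
(C) contains a primary amino group (-NH2), which satisfies every atom and bond constraint.
So the answer is (C).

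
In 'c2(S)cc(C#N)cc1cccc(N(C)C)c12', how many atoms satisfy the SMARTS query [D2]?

6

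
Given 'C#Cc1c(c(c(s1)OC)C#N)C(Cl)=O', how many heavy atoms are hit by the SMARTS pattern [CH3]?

1

The query [CH3] means: aliphatic carbon with exactly three hydrogens.
Check the 14 heavy atoms by environment: 1× s (aromatic, H0) → no; 4× c (aromatic, H0) → no; 2× O (H0) → no; 1× C (H3) → match; 3× C (H0) → no; 1× C (H1) → no; 1× N (H0) → no; 1× Cl (H0) → no.
That gives 1 matching atom.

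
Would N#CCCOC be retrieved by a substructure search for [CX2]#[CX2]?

No

The pattern [CX2]#[CX2] describes a carbon-carbon triple bond — an alkyne.
The closest candidate here is a nitrile (-C#N), but the triple bond is C#N, not C#C. No other fragment satisfies the full query, so there is no match.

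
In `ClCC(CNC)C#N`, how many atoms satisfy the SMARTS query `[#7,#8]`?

2

Check the 8 heavy atoms by environment: 5× C → no; 1× Cl → no; 2× N → match.
That gives 2 matching atoms.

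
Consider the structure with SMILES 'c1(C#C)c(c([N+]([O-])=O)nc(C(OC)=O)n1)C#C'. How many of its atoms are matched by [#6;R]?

The query [#6;R] means: carbon that is part of a ring.
Check the 17 heavy atoms by environment: 2× n (aromatic, in 6-ring) → no; 4× c (aromatic, in 6-ring) → match; 1× N (charge +1, acyclic) → no; 1× O (charge -1, acyclic) → no; 3× O (acyclic) → no; 6× C (acyclic) → no.
That gives 4 matching atoms.

4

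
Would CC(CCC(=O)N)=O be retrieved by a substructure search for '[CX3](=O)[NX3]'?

Yes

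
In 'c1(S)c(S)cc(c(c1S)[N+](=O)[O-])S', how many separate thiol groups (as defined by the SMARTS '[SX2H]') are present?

4

[SX2H] is the SMARTS for a thiol: an aliphatic sulfur with two connections, one being H.
The molecule carries 4 separate instances of a thiol (-SH) meeting every constraint; each maps to a distinct set of atoms, giving 4 matches.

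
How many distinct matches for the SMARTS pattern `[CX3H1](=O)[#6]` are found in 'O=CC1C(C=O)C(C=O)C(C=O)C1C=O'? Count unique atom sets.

[CX3H1](=O)[#6] is the SMARTS for an aldehyde: an sp2 carbon with one H, double-bonded to O and single-bonded to carbon.
The molecule carries 5 separate instances of an aldehyde (-CHO) meeting every constraint; each maps to a distinct set of atoms, giving 5 matches.

5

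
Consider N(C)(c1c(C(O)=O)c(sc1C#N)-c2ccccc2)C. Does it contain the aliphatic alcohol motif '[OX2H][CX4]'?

No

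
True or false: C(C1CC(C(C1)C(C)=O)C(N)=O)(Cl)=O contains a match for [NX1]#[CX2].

The pattern [NX1]#[CX2] describes a nitrogen triple-bonded to a two-connected carbon — a nitrile.
The closest candidate here is a primary amide (-C(=O)NH2), but the nitrogen is NX3, not NX1. No other fragment satisfies the full query, so there is no match.

False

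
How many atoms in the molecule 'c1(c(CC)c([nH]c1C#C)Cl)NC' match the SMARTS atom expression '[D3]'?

The query [D3] means: atom with exactly three heavy-atom neighbours.
Check the 12 heavy atoms by environment: 1× n (aromatic, D2) → no; 4× c (aromatic, D3) → match; 1× Cl (D1) → no; 1× N (D2) → no; 3× C (D1) → no; 2× C (D2) → no.
That gives 4 matching atoms.

4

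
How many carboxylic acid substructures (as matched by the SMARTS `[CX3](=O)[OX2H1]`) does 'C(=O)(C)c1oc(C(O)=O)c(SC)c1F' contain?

1

[CX3](=O)[OX2H1] is the SMARTS for a carboxylic acid: an sp2 carbon double-bonded to O and single-bonded to an -OH oxygen.
Exactly one fragment in the molecule meets all constraints, giving 1 match.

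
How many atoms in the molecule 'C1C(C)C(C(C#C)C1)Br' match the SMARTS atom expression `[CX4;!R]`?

The query [CX4;!R] means: aliphatic carbon with four total connections, not in a ring.
Check the 9 heavy atoms by environment: 5× C (X4, in 5-ring) → no; 1× Br (X1, acyclic) → no; 2× C (X2, acyclic) → no; 1× C (X4, acyclic) → match.
That gives 1 matching atom.

1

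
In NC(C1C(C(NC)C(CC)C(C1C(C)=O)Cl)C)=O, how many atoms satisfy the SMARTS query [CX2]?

The query [CX2] means: C with X2: aliphatic carbon with exactly 2 total connections.
Check the 18 heavy atoms by environment: 11× C (X4) → no; 2× C (X3) → no; 2× O (X1) → no; 1× Cl (X1) → no; 2× N (X3) → no.
No environment satisfies the query, so 0 matching atoms.

0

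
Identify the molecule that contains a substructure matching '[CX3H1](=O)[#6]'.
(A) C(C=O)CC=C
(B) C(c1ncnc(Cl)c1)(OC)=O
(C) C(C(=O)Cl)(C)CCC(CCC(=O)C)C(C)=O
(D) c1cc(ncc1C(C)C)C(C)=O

A

[CX3H1](=O)[#6] describes an sp2 carbon with one H, double-bonded to O and single-bonded to carbon (an aldehyde).
(A) contains an aldehyde (-CHO), which satisfies every atom and bond constraint.
(B) has a methyl-ester group (-C(=O)OCH3) but the carbonyl carbon has H0, not H1.
(C) has an acetyl/ketone group (-C(=O)CH3) but the carbonyl carbon has H0 (two carbon neighbours), not H1.
(D) has an acetyl/ketone group (-C(=O)CH3) but the carbonyl carbon has H0 (two carbon neighbours), not H1.
So the answer is (A).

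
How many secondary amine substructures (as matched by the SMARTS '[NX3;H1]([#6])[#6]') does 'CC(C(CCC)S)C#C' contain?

0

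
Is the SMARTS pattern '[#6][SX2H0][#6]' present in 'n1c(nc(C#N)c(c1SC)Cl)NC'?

Yes

The pattern [#6][SX2H0][#6] describes an aliphatic sulfur bridging two carbons with no H on the sulfur — a thioether.
The molecule carries a methylthio ether (-SCH3), whose atoms satisfy every constraint of the query, so the pattern matches.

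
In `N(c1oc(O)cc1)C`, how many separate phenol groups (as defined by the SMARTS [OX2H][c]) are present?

[OX2H][c] is the SMARTS for a phenol: a hydroxyl oxygen attached to an aromatic carbon.
Exactly one fragment in the molecule meets all constraints, giving 1 match.

1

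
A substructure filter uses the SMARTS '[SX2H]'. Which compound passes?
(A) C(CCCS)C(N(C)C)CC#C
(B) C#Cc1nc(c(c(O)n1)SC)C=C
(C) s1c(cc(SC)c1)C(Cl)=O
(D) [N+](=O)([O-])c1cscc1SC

[SX2H] describes an aliphatic sulfur with two connections, one being H (a thiol).
(A) contains a thiol (-SH), which satisfies every atom and bond constraint.
(B) has a methylthio ether (-SCH3) but the sulfur has H0 (bonded to two carbons), not H1.
(C) has a methylthio ether (-SCH3) but the sulfur has H0 (bonded to two carbons), not H1.
(D) has a methylthio ether (-SCH3) but the sulfur has H0 (bonded to two carbons), not H1.
So the answer is (A).

A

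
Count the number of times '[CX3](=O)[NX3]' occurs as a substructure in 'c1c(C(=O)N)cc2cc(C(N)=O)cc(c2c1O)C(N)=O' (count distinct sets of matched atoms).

3

[CX3](=O)[NX3] is the SMARTS for an amide: a carbonyl carbon bonded to a trivalent nitrogen.
The molecule carries 3 separate instances of a primary amide (-C(=O)NH2) meeting every constraint; each maps to a distinct set of atoms, giving 3 matches.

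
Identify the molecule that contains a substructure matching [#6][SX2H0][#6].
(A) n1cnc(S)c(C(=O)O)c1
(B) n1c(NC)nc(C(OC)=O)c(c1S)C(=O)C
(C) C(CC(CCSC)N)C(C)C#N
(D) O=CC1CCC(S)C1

C

[#6][SX2H0][#6] describes an aliphatic sulfur bridging two carbons with no H on the sulfur (a thioether).
(A) has a thiol (-SH) but the sulfur has H1, not H0 bridging two carbons.
(B) has a thiol (-SH) but the sulfur has H1, not H0 bridging two carbons.
(C) contains a methylthio ether (-SCH3), which satisfies every atom and bond constraint.
(D) has a thiol (-SH) but the sulfur has H1, not H0 bridging two carbons.
So the answer is (C).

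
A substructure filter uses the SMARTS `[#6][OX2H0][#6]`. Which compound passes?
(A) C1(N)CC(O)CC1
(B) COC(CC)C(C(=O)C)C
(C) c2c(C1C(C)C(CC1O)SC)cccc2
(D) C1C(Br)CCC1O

B

[#6][OX2H0][#6] describes an aliphatic oxygen bridging two carbons with no H on the oxygen (an ether).
(A) has a hydroxyl group (-OH) but the oxygen has H1, not H0 bridging two carbons.
(B) contains a methoxy ether (-OCH3), which satisfies every atom and bond constraint.
(C) has a hydroxyl group (-OH) but the oxygen has H1, not H0 bridging two carbons.
(D) has a hydroxyl group (-OH) but the oxygen has H1, not H0 bridging two carbons.
So the answer is (B).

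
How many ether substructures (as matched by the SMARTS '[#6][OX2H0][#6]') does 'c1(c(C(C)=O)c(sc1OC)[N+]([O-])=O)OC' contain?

[#6][OX2H0][#6] is the SMARTS for an ether: an aliphatic oxygen bridging two carbons with no H on the oxygen.
The molecule carries 2 separate instances of a methoxy ether (-OCH3) meeting every constraint; each maps to a distinct set of atoms, giving 2 matches.

2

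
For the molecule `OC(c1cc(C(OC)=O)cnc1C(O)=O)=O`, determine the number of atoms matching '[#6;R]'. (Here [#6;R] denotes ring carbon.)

Check the 16 heavy atoms by environment: 1× n (aromatic, in 6-ring) → no; 5× c (aromatic, in 6-ring) → match; 4× C (acyclic) → no; 6× O (acyclic) → no.
That gives 5 matching atoms.

5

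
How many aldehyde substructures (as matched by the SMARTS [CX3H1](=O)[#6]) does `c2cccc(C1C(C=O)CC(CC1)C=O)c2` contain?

[CX3H1](=O)[#6] is the SMARTS for an aldehyde: an sp2 carbon with one H, double-bonded to O and single-bonded to carbon.
The molecule carries 2 separate instances of an aldehyde (-CHO) meeting every constraint; each maps to a distinct set of atoms, giving 2 matches.

2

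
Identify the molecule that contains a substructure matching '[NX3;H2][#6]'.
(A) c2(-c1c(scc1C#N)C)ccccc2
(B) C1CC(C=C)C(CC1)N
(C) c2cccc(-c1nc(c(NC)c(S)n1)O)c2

[NX3;H2][#6] describes a trivalent nitrogen with two H attached to carbon (a primary amine).
(A) has a nitrile (-C#N) but the nitrogen is NX1 (triple-bonded), not NX3 with two H.
(B) contains a primary amino group (-NH2), which satisfies every atom and bond constraint.
(C) has an N-methylamino group (-NHCH3) but the nitrogen bears two carbons and only one H (H1), not H2.
So the answer is (B).

B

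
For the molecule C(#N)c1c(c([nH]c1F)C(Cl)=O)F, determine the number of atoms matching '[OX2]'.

0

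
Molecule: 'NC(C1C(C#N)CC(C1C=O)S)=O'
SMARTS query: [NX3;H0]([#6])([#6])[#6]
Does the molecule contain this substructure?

No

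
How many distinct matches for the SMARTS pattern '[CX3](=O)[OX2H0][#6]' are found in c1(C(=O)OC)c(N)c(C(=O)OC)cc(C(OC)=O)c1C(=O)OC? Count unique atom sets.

4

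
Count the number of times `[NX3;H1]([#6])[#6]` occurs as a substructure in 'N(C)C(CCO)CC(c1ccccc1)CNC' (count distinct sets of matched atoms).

[NX3;H1]([#6])[#6] is the SMARTS for a secondary amine: a trivalent nitrogen with one H, bonded to two carbons.
The molecule carries 2 separate instances of an N-methylamino group (-NHCH3) meeting every constraint; each maps to a distinct set of atoms, giving 2 matches.

2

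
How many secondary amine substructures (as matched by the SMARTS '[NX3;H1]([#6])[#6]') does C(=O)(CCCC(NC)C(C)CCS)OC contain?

[NX3;H1]([#6])[#6] is the SMARTS for a secondary amine: a trivalent nitrogen with one H, bonded to two carbons.
Exactly one fragment in the molecule meets all constraints, giving 1 match.

1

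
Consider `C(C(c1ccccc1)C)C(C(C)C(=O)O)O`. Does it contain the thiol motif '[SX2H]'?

The pattern [SX2H] describes an aliphatic sulfur with two connections, one being H — a thiol.
The closest candidate here is a hydroxyl group (-OH), but it is an -OH, not an -SH. No other fragment satisfies the full query, so there is no match.

No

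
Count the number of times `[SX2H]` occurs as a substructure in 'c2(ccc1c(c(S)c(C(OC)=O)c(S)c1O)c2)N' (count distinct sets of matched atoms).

2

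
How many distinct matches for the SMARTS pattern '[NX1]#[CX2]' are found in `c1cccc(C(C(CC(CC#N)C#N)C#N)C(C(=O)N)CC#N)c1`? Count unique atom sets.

[NX1]#[CX2] is the SMARTS for a nitrile: a nitrogen triple-bonded to a two-connected carbon.
The molecule carries 4 separate instances of a nitrile (-C#N) meeting every constraint; each maps to a distinct set of atoms, giving 4 matches.

4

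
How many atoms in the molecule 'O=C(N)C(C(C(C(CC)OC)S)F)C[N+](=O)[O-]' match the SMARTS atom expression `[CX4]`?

8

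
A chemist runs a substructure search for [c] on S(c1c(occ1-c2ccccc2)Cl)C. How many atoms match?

The query [c] means: lowercase c matches aromatic carbon only.
Check the 14 heavy atoms by environment: 1× o (aromatic) → no; 10× c (aromatic) → match; 1× Cl → no; 1× S → no; 1× C → no.
That gives 10 matching atoms.

10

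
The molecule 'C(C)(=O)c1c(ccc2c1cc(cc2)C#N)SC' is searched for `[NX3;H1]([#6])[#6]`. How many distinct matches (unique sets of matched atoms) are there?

0

[NX3;H1]([#6])[#6] is the SMARTS for a secondary amine: a trivalent nitrogen with one H, bonded to two carbons.
No fragment in the molecule satisfies every constraint, giving 0 matches.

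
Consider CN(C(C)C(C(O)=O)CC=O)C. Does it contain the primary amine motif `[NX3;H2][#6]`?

No

The pattern [NX3;H2][#6] describes a trivalent nitrogen with two H attached to carbon — a primary amine.
The closest candidate here is a dimethylamino group (-N(CH3)2), but the nitrogen has H0, not H2. No other fragment satisfies the full query, so there is no match.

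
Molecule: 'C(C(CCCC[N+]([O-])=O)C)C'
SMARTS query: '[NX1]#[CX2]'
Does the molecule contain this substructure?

No

The pattern [NX1]#[CX2] describes a nitrogen triple-bonded to a two-connected carbon — a nitrile.
The closest candidate here is a nitro group (-[N+](=O)[O-]), but there is no C#N triple bond. No other fragment satisfies the full query, so there is no match.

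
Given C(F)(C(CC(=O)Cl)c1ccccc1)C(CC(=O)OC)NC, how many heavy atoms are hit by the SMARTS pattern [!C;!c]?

6

The query [!C;!c] means: neither aliphatic nor aromatic carbon — same as [!#6].
Check the 21 heavy atoms by environment: 9× C → no; 6× c (aromatic) → no; 1× F → match; 3× O → match; 1× N → match; 1× Cl → match.
Summing the matching environments: 1 + 3 + 1 + 1 = 6 matching atoms.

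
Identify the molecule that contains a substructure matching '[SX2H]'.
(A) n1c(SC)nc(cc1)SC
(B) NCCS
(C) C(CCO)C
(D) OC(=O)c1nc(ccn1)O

[SX2H] describes an aliphatic sulfur with two connections, one being H (a thiol).
(A) has a methylthio ether (-SCH3) but the sulfur has H0 (bonded to two carbons), not H1.
(B) contains a thiol (-SH), which satisfies every atom and bond constraint.
(C) has a hydroxyl group (-OH) but it is an -OH, not an -SH.
(D) has a hydroxyl group (-OH) but it is an -OH, not an -SH.
So the answer is (B).

B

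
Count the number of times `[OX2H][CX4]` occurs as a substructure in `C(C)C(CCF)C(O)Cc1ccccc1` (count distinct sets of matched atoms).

1

[OX2H][CX4] is the SMARTS for an aliphatic alcohol: a hydroxyl oxygen bound to an sp3 (X4) carbon.
Exactly one fragment in the molecule meets all constraints, giving 1 match.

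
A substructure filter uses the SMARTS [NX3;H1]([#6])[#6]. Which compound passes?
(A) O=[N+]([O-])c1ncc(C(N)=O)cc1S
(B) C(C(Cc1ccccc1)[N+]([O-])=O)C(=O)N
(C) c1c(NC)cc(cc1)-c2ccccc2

C

[NX3;H1]([#6])[#6] describes a trivalent nitrogen with one H, bonded to two carbons (a secondary amine).
(A) has a primary amide (-C(=O)NH2) but the -C(=O)NH2 nitrogen has H2, not H1.
(B) has a primary amide (-C(=O)NH2) but the -C(=O)NH2 nitrogen has H2, not H1.
(C) contains an N-methylamino group (-NHCH3), which satisfies every atom and bond constraint.
So the answer is (C).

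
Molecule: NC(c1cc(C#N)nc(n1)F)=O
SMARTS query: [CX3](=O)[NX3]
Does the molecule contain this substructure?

The pattern [CX3](=O)[NX3] describes a carbonyl carbon bonded to a trivalent nitrogen — an amide.
The molecule carries a primary amide (-C(=O)NH2), whose atoms satisfy every constraint of the query, so the pattern matches.

Yes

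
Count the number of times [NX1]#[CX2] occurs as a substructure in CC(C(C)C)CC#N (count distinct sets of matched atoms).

[NX1]#[CX2] is the SMARTS for a nitrile: a nitrogen triple-bonded to a two-connected carbon.
Exactly one fragment in the molecule meets all constraints, giving 1 match.

1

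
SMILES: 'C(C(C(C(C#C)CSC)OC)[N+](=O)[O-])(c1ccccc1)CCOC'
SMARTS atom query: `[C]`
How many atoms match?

12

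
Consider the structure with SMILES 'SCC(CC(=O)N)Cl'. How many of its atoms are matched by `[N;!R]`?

The query [N;!R] means: aliphatic nitrogen not in a ring.
Check the 8 heavy atoms by environment: 4× C (acyclic) → no; 1× S (acyclic) → no; 1× O (acyclic) → no; 1× N (acyclic) → match; 1× Cl (acyclic) → no.
That gives 1 matching atom.

1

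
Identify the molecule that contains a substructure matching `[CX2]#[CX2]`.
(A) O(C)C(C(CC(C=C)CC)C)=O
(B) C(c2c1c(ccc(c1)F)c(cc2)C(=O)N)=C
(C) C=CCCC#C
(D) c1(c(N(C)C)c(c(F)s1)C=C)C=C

C

[CX2]#[CX2] describes a carbon-carbon triple bond (an alkyne).
(A) has a vinyl group (-CH=CH2) but the C=C is a double bond; both carbons are CX3, not CX2.
(B) has a vinyl group (-CH=CH2) but the C=C is a double bond; both carbons are CX3, not CX2.
(C) contains an ethynyl group (-C#CH), which satisfies every atom and bond constraint.
(D) has a vinyl group (-CH=CH2) but the C=C is a double bond; both carbons are CX3, not CX2.
So the answer is (C).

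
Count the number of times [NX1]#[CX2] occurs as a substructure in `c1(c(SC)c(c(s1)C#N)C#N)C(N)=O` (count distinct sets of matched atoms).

2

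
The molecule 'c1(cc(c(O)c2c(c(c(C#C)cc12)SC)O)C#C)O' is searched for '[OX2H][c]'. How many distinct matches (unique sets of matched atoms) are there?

3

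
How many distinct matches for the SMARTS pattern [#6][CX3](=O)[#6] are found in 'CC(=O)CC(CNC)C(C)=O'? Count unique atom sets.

[#6][CX3](=O)[#6] is the SMARTS for a ketone: a carbonyl carbon (no H) flanked by two carbons.
The molecule carries 2 separate instances of an acetyl/ketone group (-C(=O)CH3) meeting every constraint; each maps to a distinct set of atoms, giving 2 matches.

2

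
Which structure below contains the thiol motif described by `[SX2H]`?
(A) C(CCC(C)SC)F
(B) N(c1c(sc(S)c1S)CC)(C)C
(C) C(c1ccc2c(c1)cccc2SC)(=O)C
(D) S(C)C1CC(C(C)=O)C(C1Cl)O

B

[SX2H] describes an aliphatic sulfur with two connections, one being H (a thiol).
(A) has a methylthio ether (-SCH3) but the sulfur has H0 (bonded to two carbons), not H1.
(B) contains a thiol (-SH), which satisfies every atom and bond constraint.
(C) has a methylthio ether (-SCH3) but the sulfur has H0 (bonded to two carbons), not H1.
(D) has a hydroxyl group (-OH) but it is an -OH, not an -SH.
So the answer is (B).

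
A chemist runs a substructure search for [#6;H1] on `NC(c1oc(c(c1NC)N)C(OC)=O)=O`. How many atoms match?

0

The query [#6;H1] means: any carbon bearing exactly one hydrogen.
Check the 15 heavy atoms by environment: 1× o (aromatic, H0) → no; 4× c (aromatic, H0) → no; 2× C (H0) → no; 3× O (H0) → no; 2× N (H2) → no; 2× C (H3) → no; 1× N (H1) → no.
No environment satisfies the query, so 0 matching atoms.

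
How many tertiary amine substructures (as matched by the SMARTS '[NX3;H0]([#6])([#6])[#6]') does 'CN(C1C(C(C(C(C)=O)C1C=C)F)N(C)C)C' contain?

2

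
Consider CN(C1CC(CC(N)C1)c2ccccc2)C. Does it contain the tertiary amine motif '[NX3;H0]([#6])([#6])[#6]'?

Yes

The pattern [NX3;H0]([#6])([#6])[#6] describes a trivalent nitrogen with no H, bonded to three carbons — a tertiary amine.
The molecule carries a dimethylamino group (-N(CH3)2), whose atoms satisfy every constraint of the query, so the pattern matches.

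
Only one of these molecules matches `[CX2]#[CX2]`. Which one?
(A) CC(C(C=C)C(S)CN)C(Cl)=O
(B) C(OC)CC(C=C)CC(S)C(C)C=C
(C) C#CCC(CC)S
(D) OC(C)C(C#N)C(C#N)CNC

C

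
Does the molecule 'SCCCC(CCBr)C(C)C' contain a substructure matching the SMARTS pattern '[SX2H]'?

Yes

The pattern [SX2H] describes an aliphatic sulfur with two connections, one being H — a thiol.
The molecule carries a thiol (-SH), whose atoms satisfy every constraint of the query, so the pattern matches.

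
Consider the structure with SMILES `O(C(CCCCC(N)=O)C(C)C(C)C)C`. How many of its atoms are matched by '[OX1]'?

1

The query [OX1] means: aliphatic oxygen with one total connection — typically a carbonyl =O or an oxide.
Check the 15 heavy atoms by environment: 11× C (X4) → no; 1× C (X3) → no; 1× O (X1) → match; 1× N (X3) → no; 1× O (X2) → no.
That gives 1 matching atom.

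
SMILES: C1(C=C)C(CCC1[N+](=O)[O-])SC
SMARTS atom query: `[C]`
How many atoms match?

8

Check the 12 heavy atoms by environment: 8× C → match; 1× S → no; 1× N (charge +1) → no; 1× O (charge -1) → no; 1× O → no.
That gives 8 matching atoms.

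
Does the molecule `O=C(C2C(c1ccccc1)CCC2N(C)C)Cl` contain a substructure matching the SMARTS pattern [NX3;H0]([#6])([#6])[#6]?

Yes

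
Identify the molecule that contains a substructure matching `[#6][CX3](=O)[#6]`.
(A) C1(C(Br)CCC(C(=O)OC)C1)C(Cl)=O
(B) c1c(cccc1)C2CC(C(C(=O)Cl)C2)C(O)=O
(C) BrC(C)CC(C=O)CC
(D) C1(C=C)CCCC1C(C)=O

D

[#6][CX3](=O)[#6] describes a carbonyl carbon (no H) flanked by two carbons (a ketone).
(A) has a methyl-ester group (-C(=O)OCH3) but one neighbour of the carbonyl carbon is O, not C.
(B) has a carboxylic acid group (-C(=O)OH) but one neighbour of the carbonyl carbon is O, not C.
(C) has an aldehyde (-CHO) but the carbonyl carbon has H1, so it is not flanked by two carbons.
(D) contains an acetyl/ketone group (-C(=O)CH3), which satisfies every atom and bond constraint.
So the answer is (D).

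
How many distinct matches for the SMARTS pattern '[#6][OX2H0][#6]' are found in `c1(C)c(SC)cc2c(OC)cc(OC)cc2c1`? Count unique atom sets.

[#6][OX2H0][#6] is the SMARTS for an ether: an aliphatic oxygen bridging two carbons with no H on the oxygen.
The molecule carries 2 separate instances of a methoxy ether (-OCH3) meeting every constraint; each maps to a distinct set of atoms, giving 2 matches.

2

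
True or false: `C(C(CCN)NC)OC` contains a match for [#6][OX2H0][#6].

True

The pattern [#6][OX2H0][#6] describes an aliphatic oxygen bridging two carbons with no H on the oxygen — an ether.
The molecule carries a methoxy ether (-OCH3), whose atoms satisfy every constraint of the query, so the pattern matches.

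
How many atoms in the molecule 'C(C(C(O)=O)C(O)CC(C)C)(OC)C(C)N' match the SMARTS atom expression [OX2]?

3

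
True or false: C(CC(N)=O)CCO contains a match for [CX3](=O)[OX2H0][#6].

False

The pattern [CX3](=O)[OX2H0][#6] describes a carbonyl carbon bonded to an oxygen that is itself bonded to carbon (no H on that O) — an ester.
The closest candidate here is a primary amide (-C(=O)NH2), but the carbonyl is bonded to N, not to an O-C linkage. No other fragment satisfies the full query, so there is no match.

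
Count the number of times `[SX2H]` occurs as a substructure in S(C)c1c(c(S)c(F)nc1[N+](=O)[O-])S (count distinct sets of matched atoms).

[SX2H] is the SMARTS for a thiol: an aliphatic sulfur with two connections, one being H.
The molecule carries 2 separate instances of a thiol (-SH) meeting every constraint; each maps to a distinct set of atoms, giving 2 matches.

2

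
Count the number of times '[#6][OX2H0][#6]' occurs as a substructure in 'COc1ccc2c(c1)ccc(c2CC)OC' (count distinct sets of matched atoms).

2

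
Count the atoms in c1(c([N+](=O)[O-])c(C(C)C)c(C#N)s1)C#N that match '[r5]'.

5

The query [r5] means: r5 matches atoms in a five-membered ring.
Check the 15 heavy atoms by environment: 1× s (aromatic, in 5-ring) → match; 4× c (aromatic, in 5-ring) → match; 5× C (acyclic) → no; 2× N (acyclic) → no; 1× N (charge +1, acyclic) → no; 1× O (charge -1, acyclic) → no; 1× O (acyclic) → no.
Summing the matching environments: 1 + 4 = 5 matching atoms.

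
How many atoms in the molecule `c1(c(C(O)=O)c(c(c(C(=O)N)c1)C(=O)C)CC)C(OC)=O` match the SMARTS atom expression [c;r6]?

6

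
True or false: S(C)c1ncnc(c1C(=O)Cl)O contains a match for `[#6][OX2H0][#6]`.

False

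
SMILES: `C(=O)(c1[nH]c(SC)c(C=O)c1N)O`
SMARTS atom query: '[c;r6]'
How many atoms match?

0

The query [c;r6] means: aromatic carbon that belongs to a six-membered ring.
Check the 13 heavy atoms by environment: 1× n (aromatic, in 5-ring) → no; 4× c (aromatic, in 5-ring) → no; 1× S (acyclic) → no; 3× C (acyclic) → no; 3× O (acyclic) → no; 1× N (acyclic) → no.
No environment satisfies the query, so 0 matching atoms.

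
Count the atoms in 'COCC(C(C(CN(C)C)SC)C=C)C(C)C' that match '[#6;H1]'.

Check the 17 heavy atoms by environment: 3× C (H2) → no; 5× C (H1) → match; 6× C (H3) → no; 1× O (H0) → no; 1× N (H0) → no; 1× S (H0) → no.
That gives 5 matching atoms.

5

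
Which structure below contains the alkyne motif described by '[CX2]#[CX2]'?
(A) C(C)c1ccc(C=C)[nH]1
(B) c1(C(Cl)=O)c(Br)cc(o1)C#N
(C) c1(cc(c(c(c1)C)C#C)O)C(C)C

C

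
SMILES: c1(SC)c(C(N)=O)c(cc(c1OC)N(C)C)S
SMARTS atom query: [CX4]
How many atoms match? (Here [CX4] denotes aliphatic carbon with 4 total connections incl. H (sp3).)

Check the 17 heavy atoms by environment: 6× c (aromatic, X3) → no; 1× C (X3) → no; 1× O (X1) → no; 2× N (X3) → no; 4× C (X4) → match; 2× S (X2) → no; 1× O (X2) → no.
That gives 4 matching atoms.

4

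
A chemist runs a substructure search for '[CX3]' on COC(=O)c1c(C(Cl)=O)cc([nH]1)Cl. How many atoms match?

Check the 13 heavy atoms by environment: 1× n (aromatic, X3) → no; 4× c (aromatic, X3) → no; 2× C (X3) → match; 2× O (X1) → no; 2× Cl (X1) → no; 1× O (X2) → no; 1× C (X4) → no.
That gives 2 matching atoms.

2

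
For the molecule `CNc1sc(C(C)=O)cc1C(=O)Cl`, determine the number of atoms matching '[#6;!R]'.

Check the 13 heavy atoms by environment: 1× s (aromatic, in 5-ring) → no; 4× c (aromatic, in 5-ring) → no; 4× C (acyclic) → match; 2× O (acyclic) → no; 1× Cl (acyclic) → no; 1× N (acyclic) → no.
That gives 4 matching atoms.

4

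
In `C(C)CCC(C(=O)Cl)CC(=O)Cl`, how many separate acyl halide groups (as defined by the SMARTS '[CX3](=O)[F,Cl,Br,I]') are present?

2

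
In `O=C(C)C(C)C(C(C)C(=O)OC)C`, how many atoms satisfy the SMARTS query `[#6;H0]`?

2

Check the 13 heavy atoms by environment: 5× C (H3) → no; 3× C (H1) → no; 2× C (H0) → match; 3× O (H0) → no.
That gives 2 matching atoms.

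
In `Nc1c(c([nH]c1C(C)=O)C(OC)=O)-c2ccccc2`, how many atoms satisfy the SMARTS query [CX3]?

2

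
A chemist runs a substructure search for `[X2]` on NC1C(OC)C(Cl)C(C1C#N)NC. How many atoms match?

2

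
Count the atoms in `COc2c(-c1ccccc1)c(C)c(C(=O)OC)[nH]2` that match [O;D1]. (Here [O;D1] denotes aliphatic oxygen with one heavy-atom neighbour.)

The query [O;D1] means: aliphatic oxygen bonded to exactly one heavy atom.
Check the 18 heavy atoms by environment: 1× n (aromatic, D2) → no; 5× c (aromatic, D3) → no; 2× O (D2) → no; 3× C (D1) → no; 5× c (aromatic, D2) → no; 1× C (D3) → no; 1× O (D1) → match.
That gives 1 matching atom.

1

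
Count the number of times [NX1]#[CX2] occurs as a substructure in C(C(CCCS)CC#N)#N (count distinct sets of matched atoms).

2

[NX1]#[CX2] is the SMARTS for a nitrile: a nitrogen triple-bonded to a two-connected carbon.
The molecule carries 2 separate instances of a nitrile (-C#N) meeting every constraint; each maps to a distinct set of atoms, giving 2 matches.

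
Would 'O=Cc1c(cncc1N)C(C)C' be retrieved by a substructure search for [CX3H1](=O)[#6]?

The pattern [CX3H1](=O)[#6] describes an sp2 carbon with one H, double-bonded to O and single-bonded to carbon — an aldehyde.
The molecule carries an aldehyde (-CHO), whose atoms satisfy every constraint of the query, so the pattern matches.

Yes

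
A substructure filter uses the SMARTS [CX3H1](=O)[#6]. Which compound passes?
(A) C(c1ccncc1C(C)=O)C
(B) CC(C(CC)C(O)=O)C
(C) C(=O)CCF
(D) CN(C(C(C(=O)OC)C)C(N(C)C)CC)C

[CX3H1](=O)[#6] describes an sp2 carbon with one H, double-bonded to O and single-bonded to carbon (an aldehyde).
(A) has an acetyl/ketone group (-C(=O)CH3) but the carbonyl carbon has H0 (two carbon neighbours), not H1.
(B) has a carboxylic acid group (-C(=O)OH) but the carbonyl carbon has H0 and is bonded to O, not H1.
(C) contains an aldehyde (-CHO), which satisfies every atom and bond constraint.
(D) has a methyl-ester group (-C(=O)OCH3) but the carbonyl carbon has H0, not H1.
So the answer is (C).

C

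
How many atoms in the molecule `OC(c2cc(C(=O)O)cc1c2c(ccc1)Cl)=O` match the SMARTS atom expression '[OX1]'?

The query [OX1] means: aliphatic oxygen with one total connection — typically a carbonyl =O or an oxide.
Check the 17 heavy atoms by environment: 10× c (aromatic, X3) → no; 2× C (X3) → no; 2× O (X1) → match; 2× O (X2) → no; 1× Cl (X1) → no.
That gives 2 matching atoms.

2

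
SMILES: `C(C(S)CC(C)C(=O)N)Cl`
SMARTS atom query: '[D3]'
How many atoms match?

3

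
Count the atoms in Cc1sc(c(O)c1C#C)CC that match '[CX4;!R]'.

The query [CX4;!R] means: aliphatic carbon with four total connections, not in a ring.
Check the 11 heavy atoms by environment: 1× s (aromatic, X2, in 5-ring) → no; 4× c (aromatic, X3, in 5-ring) → no; 3× C (X4, acyclic) → match; 2× C (X2, acyclic) → no; 1× O (X2, acyclic) → no.
That gives 3 matching atoms.

3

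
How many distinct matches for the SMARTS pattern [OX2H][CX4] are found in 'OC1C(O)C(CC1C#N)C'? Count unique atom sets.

2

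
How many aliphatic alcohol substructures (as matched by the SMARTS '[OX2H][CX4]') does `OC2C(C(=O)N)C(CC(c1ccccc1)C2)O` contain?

2

[OX2H][CX4] is the SMARTS for an aliphatic alcohol: a hydroxyl oxygen bound to an sp3 (X4) carbon.
The molecule carries 2 separate instances of a hydroxyl group (-OH) meeting every constraint; each maps to a distinct set of atoms, giving 2 matches.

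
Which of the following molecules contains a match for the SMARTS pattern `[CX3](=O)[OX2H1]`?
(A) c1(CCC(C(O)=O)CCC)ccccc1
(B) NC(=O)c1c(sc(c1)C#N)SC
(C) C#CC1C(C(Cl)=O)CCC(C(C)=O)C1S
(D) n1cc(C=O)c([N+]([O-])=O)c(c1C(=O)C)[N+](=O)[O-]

[CX3](=O)[OX2H1] describes an sp2 carbon double-bonded to O and single-bonded to an -OH oxygen (a carboxylic acid).
(A) contains a carboxylic acid group (-C(=O)OH), which satisfies every atom and bond constraint.
(B) has a primary amide (-C(=O)NH2) but the carbonyl is bonded to N, not to an -OH oxygen.
(C) has an acyl chloride (-C(=O)Cl) but the carbonyl is bonded to Cl, not to an -OH oxygen.
(D) has an aldehyde (-CHO) but there is no singly-bonded oxygen on the carbonyl carbon.
So the answer is (A).

A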